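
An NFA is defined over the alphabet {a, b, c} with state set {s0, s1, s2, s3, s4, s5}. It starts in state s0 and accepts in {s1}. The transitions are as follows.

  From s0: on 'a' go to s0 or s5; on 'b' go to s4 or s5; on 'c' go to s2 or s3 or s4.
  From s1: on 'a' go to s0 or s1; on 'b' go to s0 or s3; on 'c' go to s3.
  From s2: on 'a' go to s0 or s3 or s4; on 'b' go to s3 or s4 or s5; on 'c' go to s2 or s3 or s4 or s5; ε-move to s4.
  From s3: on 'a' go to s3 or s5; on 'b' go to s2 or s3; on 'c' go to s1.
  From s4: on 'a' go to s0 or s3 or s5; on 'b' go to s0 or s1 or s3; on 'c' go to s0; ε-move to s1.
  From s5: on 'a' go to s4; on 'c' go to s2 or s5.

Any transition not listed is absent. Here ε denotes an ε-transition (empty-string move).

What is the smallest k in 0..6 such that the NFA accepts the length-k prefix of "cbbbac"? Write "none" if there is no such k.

1

Start in {s0}.
Read 'c': s0→{s2, s3, s4}; union {s2, s3, s4}; ε-closure = {s1, s2, s3, s4}.
None of the earlier sets intersect F, but {s1, s2, s3, s4} does.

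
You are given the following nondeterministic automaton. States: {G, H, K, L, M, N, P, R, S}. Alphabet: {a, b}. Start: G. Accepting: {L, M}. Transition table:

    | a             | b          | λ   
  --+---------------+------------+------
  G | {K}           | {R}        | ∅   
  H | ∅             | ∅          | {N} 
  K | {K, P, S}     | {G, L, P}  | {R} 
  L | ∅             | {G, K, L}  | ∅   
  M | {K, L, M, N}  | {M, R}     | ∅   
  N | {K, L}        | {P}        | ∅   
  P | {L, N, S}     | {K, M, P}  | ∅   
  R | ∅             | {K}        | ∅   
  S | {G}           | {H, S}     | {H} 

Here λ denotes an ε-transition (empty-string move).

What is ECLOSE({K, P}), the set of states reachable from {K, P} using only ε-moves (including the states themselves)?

{K, P, R}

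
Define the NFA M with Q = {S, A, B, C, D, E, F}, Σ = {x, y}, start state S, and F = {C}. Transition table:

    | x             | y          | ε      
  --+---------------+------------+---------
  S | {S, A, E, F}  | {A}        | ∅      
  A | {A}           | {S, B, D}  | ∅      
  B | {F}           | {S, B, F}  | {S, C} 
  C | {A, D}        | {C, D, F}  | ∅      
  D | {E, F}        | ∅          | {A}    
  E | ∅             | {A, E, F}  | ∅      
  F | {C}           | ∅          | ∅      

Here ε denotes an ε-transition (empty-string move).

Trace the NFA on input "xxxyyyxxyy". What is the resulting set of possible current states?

{S, A, B, C, D, E, F}

Start in {S}.
Read 'x': {S} → {S, A, E, F}.
Read 'x': {S, A, E, F} → {S, A, C, E, F}.
Read 'x': {S, A, C, E, F} → {S, A, C, D, E, F}.
Read 'y': {S, A, C, D, E, F} → {S, A, B, C, D, E, F}.
Read 'y': {S, A, B, C, D, E, F} → {S, A, B, C, D, E, F}.
Read 'y': {S, A, B, C, D, E, F} → {S, A, B, C, D, E, F}.
Read 'x': {S, A, B, C, D, E, F} → {S, A, C, D, E, F}.
Read 'x': {S, A, C, D, E, F} → {S, A, C, D, E, F}.
Read 'y': {S, A, C, D, E, F} → {S, A, B, C, D, E, F}.
Read 'y': {S, A, B, C, D, E, F} → {S, A, B, C, D, E, F}.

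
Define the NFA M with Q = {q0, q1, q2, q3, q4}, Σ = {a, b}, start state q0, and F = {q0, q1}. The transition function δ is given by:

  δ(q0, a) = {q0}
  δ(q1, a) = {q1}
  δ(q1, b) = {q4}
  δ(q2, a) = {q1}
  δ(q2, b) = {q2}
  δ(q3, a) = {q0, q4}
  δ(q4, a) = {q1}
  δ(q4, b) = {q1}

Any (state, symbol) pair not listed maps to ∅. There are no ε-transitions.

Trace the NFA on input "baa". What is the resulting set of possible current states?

Start in {q0}.
Read 'b': {q0} → ∅.
The set is empty and remains empty for the remaining 2 symbols.

∅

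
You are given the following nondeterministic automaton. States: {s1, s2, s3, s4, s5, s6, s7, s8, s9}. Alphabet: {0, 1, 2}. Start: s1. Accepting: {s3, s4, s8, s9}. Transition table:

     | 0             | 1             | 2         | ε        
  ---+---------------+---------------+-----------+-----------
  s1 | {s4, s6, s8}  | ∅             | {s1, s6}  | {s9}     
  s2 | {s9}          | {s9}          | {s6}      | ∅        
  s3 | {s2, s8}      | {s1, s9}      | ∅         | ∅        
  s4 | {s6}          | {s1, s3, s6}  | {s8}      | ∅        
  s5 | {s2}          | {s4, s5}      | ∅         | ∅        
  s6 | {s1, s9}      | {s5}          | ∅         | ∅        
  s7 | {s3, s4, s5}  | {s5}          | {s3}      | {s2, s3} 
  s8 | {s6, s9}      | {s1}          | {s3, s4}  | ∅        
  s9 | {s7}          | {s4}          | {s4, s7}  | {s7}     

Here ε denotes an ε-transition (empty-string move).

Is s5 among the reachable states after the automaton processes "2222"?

No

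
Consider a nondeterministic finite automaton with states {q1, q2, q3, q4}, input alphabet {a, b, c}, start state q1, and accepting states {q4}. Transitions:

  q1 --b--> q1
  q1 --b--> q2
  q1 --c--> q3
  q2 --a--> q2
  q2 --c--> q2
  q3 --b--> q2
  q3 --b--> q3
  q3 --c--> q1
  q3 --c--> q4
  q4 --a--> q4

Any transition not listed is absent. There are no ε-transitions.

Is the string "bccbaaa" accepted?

No

Start in {q1}.
Read 'b': {q1} → {q1, q2}.
Read 'c': {q1, q2} → {q2, q3}.
Read 'c': {q2, q3} → {q1, q2, q4}.
Read 'b': {q1, q2, q4} → {q1, q2}.
Read 'a': {q1, q2} → {q2}.
Read 'a': {q2} → {q2}.
Read 'a': {q2} → {q2}.
The final set {q2} contains no accepting state.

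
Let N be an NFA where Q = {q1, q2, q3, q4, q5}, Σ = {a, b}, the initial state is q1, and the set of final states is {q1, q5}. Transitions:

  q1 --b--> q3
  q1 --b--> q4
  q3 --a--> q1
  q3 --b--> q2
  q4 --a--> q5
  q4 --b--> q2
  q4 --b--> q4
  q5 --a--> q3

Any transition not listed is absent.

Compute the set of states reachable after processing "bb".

{q2, q4}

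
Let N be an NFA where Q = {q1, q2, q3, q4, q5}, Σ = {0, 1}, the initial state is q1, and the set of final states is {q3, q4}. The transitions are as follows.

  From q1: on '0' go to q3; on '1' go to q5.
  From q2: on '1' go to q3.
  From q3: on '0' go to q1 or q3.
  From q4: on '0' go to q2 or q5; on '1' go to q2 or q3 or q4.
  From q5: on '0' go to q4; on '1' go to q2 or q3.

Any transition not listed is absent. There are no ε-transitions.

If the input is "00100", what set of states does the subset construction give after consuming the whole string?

{q2, q5}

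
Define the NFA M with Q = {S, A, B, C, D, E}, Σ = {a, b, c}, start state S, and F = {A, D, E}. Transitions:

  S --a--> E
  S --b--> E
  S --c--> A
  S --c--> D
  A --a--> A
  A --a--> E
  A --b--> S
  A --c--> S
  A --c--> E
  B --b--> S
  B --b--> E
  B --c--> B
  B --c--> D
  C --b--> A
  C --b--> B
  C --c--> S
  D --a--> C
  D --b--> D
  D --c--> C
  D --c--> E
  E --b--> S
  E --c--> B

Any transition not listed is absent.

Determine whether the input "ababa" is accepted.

Start in {S}.
Read 'a': {S} → {E}.
Read 'b': {E} → {S}.
Read 'a': {S} → {E}.
Read 'b': {E} → {S}.
Read 'a': {S} → {E}.
The final set {E} contains the accepting state E.

Yes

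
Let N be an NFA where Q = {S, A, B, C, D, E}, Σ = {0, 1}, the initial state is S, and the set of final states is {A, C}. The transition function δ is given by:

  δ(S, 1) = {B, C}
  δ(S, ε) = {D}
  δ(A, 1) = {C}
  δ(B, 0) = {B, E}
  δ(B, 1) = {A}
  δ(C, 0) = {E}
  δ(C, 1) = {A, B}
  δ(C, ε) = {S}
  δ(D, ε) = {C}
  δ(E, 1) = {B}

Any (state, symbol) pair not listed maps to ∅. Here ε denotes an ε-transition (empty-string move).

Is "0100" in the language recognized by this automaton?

No

Start: ε-closure({S}) = {S, C, D}.
Read '0': S→∅, C→{E}, D→∅; now {E}.
Read '1': E→{B}; now {B}.
Read '0': B→{B, E}; now {B, E}.
Read '0': B→{B, E}, E→∅; now {B, E}.
The final set {B, E} contains no accepting state.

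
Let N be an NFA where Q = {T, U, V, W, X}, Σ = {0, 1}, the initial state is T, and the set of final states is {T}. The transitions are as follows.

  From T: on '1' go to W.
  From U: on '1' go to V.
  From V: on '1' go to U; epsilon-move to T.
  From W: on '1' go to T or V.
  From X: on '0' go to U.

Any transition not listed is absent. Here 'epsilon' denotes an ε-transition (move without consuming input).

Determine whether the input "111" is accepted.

Start in {T}.
Read '1': {T} → {W}.
Read '1': {W} → {T, V}.
Read '1': {T, V} → {U, W}.
The final set {U, W} contains no accepting state.

No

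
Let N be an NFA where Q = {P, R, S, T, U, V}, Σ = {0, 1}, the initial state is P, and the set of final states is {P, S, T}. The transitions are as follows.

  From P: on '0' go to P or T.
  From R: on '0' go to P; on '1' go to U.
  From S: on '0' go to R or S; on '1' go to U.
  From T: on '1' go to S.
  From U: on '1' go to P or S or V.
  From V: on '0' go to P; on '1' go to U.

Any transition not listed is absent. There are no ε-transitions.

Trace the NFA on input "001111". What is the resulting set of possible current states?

{U}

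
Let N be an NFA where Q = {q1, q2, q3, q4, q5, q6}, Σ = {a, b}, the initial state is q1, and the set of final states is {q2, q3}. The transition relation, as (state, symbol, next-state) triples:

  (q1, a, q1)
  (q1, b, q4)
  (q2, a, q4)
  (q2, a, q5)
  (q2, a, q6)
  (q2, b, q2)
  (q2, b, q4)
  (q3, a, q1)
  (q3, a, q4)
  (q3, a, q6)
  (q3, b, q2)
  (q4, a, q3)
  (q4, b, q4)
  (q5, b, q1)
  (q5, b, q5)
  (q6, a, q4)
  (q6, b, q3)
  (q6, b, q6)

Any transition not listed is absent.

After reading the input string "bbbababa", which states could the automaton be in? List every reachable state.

Start in {q1}.
Read 'b': q1→{q4}; now {q4}.
Read 'b': q4→{q4}; now {q4}.
Read 'b': q4→{q4}; now {q4}.
Read 'a': q4→{q3}; now {q3}.
Read 'b': q3→{q2}; now {q2}.
Read 'a': q2→{q4, q5, q6}; now {q4, q5, q6}.
Read 'b': q4→{q4}, q5→{q1, q5}, q6→{q3, q6}; now {q1, q3, q4, q5, q6}.
Read 'a': q1→{q1}, q3→{q1, q4, q6}, q4→{q3}, q5→∅, q6→{q4}; now {q1, q3, q4, q6}.

{q1, q3, q4, q6}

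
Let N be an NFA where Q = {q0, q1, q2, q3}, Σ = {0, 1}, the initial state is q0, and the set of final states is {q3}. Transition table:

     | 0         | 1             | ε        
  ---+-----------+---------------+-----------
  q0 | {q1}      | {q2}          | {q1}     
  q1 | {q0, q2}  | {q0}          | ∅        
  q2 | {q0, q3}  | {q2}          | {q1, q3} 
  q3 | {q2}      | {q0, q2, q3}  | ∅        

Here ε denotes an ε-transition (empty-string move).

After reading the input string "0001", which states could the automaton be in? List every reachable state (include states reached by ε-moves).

{q0, q1, q2, q3}

Start: ε-closure({q0}) = {q0, q1}.
Read '0': {q0, q1} → {q0, q1, q2, q3}.
Read '0': {q0, q1, q2, q3} → {q0, q1, q2, q3}.
Read '0': {q0, q1, q2, q3} → {q0, q1, q2, q3}.
Read '1': {q0, q1, q2, q3} → {q0, q1, q2, q3}.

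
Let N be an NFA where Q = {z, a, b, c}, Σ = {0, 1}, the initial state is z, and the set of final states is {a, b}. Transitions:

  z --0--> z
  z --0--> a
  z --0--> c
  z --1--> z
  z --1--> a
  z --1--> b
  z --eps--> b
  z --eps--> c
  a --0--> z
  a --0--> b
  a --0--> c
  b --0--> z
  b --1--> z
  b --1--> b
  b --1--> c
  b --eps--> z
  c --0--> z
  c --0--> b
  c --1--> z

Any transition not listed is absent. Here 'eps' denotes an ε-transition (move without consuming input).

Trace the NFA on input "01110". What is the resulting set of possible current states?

Start: ε-closure({z}) = {z, b, c}.
Read '0': {z, b, c} → {z, a, b, c}.
Read '1': {z, a, b, c} → {z, a, b, c}.
Read '1': {z, a, b, c} → {z, a, b, c}.
Read '1': {z, a, b, c} → {z, a, b, c}.
Read '0': {z, a, b, c} → {z, a, b, c}.

{z, a, b, c}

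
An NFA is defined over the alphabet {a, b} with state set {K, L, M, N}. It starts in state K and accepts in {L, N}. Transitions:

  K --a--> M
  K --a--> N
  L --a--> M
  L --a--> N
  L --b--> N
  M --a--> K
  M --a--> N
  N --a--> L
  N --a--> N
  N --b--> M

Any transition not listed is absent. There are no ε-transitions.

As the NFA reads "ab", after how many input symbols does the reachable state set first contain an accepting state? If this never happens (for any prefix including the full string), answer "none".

1

Start in {K}.
Read 'a': {K} → {M, N}.
None of the earlier sets intersect F, but {M, N} does.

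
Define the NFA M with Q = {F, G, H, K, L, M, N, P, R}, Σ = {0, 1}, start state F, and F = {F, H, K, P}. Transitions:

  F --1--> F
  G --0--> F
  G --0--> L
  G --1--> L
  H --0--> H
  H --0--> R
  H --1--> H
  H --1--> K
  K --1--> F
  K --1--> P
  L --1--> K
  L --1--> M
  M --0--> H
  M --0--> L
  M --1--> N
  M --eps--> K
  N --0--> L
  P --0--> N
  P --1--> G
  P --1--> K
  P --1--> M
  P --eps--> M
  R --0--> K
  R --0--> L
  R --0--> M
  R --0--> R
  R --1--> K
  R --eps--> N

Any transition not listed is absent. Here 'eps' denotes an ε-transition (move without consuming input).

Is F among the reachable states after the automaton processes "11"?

Start in {F}.
Read '1': F→{F}; now {F}.
Read '1': F→{F}; now {F}.
State F is in {F}.

Yes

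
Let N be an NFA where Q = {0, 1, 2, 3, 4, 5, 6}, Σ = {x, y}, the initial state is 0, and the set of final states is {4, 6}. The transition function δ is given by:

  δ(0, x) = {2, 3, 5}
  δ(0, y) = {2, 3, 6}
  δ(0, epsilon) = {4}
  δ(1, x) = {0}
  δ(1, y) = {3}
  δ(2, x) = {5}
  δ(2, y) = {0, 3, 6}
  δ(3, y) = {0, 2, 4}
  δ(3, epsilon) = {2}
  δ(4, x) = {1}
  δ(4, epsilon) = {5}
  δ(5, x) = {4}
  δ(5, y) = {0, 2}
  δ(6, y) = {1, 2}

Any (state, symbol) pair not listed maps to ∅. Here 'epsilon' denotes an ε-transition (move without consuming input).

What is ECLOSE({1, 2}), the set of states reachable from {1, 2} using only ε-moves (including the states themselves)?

{1, 2}

Begin with {1, 2}.
No ε-moves leave this set, so the closure equals the set itself.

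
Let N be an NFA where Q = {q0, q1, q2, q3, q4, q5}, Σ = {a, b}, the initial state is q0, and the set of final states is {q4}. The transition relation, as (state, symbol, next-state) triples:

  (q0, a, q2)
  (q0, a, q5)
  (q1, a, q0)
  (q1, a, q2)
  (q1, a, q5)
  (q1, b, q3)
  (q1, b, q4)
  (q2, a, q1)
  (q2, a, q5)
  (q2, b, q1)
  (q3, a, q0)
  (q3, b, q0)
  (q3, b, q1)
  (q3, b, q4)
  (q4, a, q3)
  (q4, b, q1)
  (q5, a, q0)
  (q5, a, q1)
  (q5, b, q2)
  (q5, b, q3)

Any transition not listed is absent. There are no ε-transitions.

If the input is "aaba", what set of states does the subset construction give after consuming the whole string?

{q0, q1, q3, q5}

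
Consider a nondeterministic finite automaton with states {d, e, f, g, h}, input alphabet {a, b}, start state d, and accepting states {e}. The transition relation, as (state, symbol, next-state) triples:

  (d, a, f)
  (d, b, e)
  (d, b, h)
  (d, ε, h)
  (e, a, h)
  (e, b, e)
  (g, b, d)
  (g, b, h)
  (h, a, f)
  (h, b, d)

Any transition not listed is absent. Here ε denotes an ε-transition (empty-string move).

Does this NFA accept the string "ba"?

Start: ε-closure({d}) = {d, h}.
Read 'b': {d, h} → {d, e, h}.
Read 'a': {d, e, h} → {f, h}.
The final set {f, h} contains no accepting state.

No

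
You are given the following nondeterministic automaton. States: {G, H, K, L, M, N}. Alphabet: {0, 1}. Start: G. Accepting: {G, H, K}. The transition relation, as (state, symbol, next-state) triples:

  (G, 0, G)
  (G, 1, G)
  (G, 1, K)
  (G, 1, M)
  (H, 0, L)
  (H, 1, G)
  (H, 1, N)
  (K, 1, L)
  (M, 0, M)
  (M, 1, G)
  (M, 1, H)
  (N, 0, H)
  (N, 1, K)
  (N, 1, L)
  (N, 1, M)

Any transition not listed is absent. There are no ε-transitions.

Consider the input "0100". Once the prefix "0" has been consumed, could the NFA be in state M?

Start in {G}.
Read '0': {G} → {G}.
State M is not in {G}.

No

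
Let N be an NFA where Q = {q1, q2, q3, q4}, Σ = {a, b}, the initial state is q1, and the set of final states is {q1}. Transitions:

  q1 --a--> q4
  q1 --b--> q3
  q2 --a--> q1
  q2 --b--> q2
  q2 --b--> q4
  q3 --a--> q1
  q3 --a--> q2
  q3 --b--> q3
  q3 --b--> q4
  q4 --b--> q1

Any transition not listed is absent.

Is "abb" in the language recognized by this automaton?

No

Start in {q1}.
Read 'a': q1→{q4}; now {q4}.
Read 'b': q4→{q1}; now {q1}.
Read 'b': q1→{q3}; now {q3}.
The final set {q3} contains no accepting state.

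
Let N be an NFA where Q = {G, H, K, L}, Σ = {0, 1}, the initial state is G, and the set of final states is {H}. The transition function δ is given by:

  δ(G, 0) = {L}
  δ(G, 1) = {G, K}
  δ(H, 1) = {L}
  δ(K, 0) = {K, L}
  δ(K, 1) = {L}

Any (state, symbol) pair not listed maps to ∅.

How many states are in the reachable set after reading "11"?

3

Start in {G}.
Read '1': G→{G, K}; now {G, K}.
Read '1': G→{G, K}, K→{L}; now {G, K, L}.
That set has 3 states.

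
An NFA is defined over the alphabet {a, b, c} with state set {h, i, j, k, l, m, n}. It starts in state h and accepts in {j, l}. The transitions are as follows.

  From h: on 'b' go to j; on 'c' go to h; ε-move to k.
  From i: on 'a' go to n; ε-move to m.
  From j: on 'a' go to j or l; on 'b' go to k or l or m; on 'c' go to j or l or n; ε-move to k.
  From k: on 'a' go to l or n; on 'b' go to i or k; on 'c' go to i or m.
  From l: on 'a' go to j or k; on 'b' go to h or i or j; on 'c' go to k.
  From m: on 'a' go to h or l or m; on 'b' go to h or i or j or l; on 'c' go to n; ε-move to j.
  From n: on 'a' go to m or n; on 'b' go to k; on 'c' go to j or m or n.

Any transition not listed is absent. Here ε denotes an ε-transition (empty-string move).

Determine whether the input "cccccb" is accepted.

Yes

Start: ε-closure({h}) = {h, k}.
Read 'c': {h, k} → {h, i, j, k, m}.
Read 'c': {h, i, j, k, m} → {h, i, j, k, l, m, n}.
Read 'c': {h, i, j, k, l, m, n} → {h, i, j, k, l, m, n}.
Read 'c': {h, i, j, k, l, m, n} → {h, i, j, k, l, m, n}.
Read 'c': {h, i, j, k, l, m, n} → {h, i, j, k, l, m, n}.
Read 'b': {h, i, j, k, l, m, n} → {h, i, j, k, l, m}.
The final set {h, i, j, k, l, m} contains the accepting states j, l.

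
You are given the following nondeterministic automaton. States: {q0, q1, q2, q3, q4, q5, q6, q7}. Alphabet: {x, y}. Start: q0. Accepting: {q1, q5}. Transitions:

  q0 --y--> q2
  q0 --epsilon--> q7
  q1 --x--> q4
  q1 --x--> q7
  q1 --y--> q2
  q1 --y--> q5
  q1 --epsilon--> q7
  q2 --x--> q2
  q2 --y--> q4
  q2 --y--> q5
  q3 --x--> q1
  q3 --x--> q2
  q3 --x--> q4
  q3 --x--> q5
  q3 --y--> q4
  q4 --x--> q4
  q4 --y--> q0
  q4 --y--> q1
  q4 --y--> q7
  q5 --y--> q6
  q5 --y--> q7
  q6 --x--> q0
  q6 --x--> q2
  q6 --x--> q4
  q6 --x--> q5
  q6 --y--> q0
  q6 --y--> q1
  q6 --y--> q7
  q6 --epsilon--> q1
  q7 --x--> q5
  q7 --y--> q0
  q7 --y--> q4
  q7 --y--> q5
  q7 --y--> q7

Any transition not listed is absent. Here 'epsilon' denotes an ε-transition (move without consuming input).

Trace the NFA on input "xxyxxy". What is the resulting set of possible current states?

∅

Start: ε-closure({q0}) = {q0, q7}.
Read 'x': q0→∅, q7→{q5}; now {q5}.
Read 'x': q5→∅; now ∅.
The set is empty and remains empty for the remaining 4 symbols.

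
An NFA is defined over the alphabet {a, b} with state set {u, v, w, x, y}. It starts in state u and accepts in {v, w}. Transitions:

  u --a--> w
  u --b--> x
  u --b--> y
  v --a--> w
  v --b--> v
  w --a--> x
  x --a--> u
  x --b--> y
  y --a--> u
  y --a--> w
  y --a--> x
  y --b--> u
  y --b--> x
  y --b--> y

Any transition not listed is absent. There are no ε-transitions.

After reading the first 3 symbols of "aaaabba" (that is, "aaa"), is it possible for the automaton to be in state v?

No

Start in {u}.
Read 'a': u→{w}; now {w}.
Read 'a': w→{x}; now {x}.
Read 'a': x→{u}; now {u}.
State v is not in {u}.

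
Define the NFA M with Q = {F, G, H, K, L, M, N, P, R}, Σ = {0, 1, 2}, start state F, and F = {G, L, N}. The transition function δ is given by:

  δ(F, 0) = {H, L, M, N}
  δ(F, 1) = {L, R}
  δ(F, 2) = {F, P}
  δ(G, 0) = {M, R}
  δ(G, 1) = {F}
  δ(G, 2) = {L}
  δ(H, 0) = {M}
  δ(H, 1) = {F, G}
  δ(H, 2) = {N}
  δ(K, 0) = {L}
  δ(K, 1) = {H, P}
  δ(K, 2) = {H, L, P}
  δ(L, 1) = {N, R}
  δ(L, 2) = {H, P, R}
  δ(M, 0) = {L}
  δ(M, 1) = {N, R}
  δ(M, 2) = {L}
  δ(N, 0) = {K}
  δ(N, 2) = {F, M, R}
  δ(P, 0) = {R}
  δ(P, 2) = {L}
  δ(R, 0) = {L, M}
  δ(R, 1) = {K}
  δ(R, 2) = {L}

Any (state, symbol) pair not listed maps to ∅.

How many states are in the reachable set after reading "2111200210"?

6

Start in {F}.
Read '2': {F} → {F, P}.
Read '1': {F, P} → {L, R}.
Read '1': {L, R} → {K, N, R}.
Read '1': {K, N, R} → {H, K, P}.
Read '2': {H, K, P} → {H, L, N, P}.
Read '0': {H, L, N, P} → {K, M, R}.
Read '0': {K, M, R} → {L, M}.
Read '2': {L, M} → {H, L, P, R}.
Read '1': {H, L, P, R} → {F, G, K, N, R}.
Read '0': {F, G, K, N, R} → {H, K, L, M, N, R}.
That set has 6 states.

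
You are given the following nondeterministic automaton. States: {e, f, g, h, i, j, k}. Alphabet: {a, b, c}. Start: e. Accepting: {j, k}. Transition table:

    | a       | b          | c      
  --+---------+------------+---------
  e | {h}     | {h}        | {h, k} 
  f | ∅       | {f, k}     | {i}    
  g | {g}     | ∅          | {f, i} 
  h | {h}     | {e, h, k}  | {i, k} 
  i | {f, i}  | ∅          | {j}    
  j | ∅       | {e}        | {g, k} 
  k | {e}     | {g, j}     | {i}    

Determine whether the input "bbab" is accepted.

Yes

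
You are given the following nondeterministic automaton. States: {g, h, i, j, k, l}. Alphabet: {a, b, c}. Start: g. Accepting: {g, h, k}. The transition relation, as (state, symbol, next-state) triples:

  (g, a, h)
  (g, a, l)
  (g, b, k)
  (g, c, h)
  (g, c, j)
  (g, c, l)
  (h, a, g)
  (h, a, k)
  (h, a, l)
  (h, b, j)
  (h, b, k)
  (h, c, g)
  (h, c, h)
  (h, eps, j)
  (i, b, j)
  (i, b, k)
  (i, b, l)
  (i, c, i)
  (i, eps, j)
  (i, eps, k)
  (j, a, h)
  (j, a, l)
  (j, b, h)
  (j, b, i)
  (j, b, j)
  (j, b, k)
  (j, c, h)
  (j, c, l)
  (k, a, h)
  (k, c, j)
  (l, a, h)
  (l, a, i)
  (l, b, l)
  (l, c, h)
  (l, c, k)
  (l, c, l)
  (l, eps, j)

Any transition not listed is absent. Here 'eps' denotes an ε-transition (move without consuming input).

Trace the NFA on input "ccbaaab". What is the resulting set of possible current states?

{h, i, j, k, l}

Start in {g}.
Read 'c': {g} → {h, j, l}.
Read 'c': {h, j, l} → {g, h, j, k, l}.
Read 'b': {g, h, j, k, l} → {h, i, j, k, l}.
Read 'a': {h, i, j, k, l} → {g, h, i, j, k, l}.
Read 'a': {g, h, i, j, k, l} → {g, h, i, j, k, l}.
Read 'a': {g, h, i, j, k, l} → {g, h, i, j, k, l}.
Read 'b': {g, h, i, j, k, l} → {h, i, j, k, l}.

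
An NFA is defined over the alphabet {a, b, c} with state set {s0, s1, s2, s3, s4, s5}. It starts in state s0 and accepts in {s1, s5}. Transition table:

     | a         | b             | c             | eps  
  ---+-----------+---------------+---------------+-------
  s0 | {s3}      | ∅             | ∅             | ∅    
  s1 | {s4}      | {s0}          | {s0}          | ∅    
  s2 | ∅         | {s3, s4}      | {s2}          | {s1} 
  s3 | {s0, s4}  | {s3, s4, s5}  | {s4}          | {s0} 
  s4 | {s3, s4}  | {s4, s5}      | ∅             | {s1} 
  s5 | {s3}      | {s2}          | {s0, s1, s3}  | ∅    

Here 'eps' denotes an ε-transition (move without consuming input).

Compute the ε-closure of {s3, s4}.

{s0, s1, s3, s4}

Begin with {s3, s4}.
ε-move s4 → s1; add s1.
ε-move s3 → s0; add s0.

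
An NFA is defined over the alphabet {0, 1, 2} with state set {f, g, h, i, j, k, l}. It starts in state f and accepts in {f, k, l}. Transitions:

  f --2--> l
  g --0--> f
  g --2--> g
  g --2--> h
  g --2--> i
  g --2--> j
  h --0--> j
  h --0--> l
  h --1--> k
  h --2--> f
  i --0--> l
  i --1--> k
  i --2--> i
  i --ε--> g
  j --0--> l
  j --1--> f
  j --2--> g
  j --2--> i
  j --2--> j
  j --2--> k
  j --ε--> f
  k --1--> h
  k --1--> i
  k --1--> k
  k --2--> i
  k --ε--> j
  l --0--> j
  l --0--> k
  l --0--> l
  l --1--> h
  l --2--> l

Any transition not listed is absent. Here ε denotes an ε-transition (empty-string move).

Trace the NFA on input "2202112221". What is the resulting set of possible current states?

Start in {f}.
Read '2': f→{l}; now {l}.
Read '2': l→{l}; now {l}.
Read '0': l→{j, k, l}; union {j, k, l}; ε-closure = {f, j, k, l}.
Read '2': f→{l}, j→{g, i, j, k}, k→{i}, l→{l}; union {g, i, j, k, l}; ε-closure = {f, g, i, j, k, l}.
Read '1': f→∅, g→∅, i→{k}, j→{f}, k→{h, i, k}, l→{h}; union {f, h, i, k}; ε-closure = {f, g, h, i, j, k}.
Read '1': f→∅, g→∅, h→{k}, i→{k}, j→{f}, k→{h, i, k}; union {f, h, i, k}; ε-closure = {f, g, h, i, j, k}.
Read '2': f→{l}, g→{g, h, i, j}, h→{f}, i→{i}, j→{g, i, j, k}, k→{i}; now {f, g, h, i, j, k, l}.
Read '2': f→{l}, g→{g, h, i, j}, h→{f}, i→{i}, j→{g, i, j, k}, k→{i}, l→{l}; now {f, g, h, i, j, k, l}.
Read '2': f→{l}, g→{g, h, i, j}, h→{f}, i→{i}, j→{g, i, j, k}, k→{i}, l→{l}; now {f, g, h, i, j, k, l}.
Read '1': f→∅, g→∅, h→{k}, i→{k}, j→{f}, k→{h, i, k}, l→{h}; union {f, h, i, k}; ε-closure = {f, g, h, i, j, k}.

{f, g, h, i, j, k}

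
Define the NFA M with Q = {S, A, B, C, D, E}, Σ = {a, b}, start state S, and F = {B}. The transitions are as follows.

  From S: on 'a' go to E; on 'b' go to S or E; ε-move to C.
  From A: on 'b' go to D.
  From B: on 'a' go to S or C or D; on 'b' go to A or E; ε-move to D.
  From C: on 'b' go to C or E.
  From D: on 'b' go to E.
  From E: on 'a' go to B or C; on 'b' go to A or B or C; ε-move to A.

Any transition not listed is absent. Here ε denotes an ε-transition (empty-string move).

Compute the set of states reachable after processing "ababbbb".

Start: ε-closure({S}) = {S, C}.
Read 'a': S→{E}, C→∅; union {E}; ε-closure = {A, E}.
Read 'b': A→{D}, E→{A, B, C}; now {A, B, C, D}.
Read 'a': A→∅, B→{S, C, D}, C→∅, D→∅; now {S, C, D}.
Read 'b': S→{S, E}, C→{C, E}, D→{E}; union {S, C, E}; ε-closure = {S, A, C, E}.
Read 'b': S→{S, E}, A→{D}, C→{C, E}, E→{A, B, C}; now {S, A, B, C, D, E}.
Read 'b': S→{S, E}, A→{D}, B→{A, E}, C→{C, E}, D→{E}, E→{A, B, C}; now {S, A, B, C, D, E}.
Read 'b': S→{S, E}, A→{D}, B→{A, E}, C→{C, E}, D→{E}, E→{A, B, C}; now {S, A, B, C, D, E}.

{S, A, B, C, D, E}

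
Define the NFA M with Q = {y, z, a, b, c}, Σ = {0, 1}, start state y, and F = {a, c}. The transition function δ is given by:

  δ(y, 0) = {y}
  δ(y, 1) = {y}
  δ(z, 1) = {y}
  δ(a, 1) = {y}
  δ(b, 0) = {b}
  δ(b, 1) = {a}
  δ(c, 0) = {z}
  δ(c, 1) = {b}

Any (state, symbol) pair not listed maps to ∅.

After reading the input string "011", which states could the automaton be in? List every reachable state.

Start in {y}.
Read '0': y→{y}; now {y}.
Read '1': y→{y}; now {y}.
Read '1': y→{y}; now {y}.

{y}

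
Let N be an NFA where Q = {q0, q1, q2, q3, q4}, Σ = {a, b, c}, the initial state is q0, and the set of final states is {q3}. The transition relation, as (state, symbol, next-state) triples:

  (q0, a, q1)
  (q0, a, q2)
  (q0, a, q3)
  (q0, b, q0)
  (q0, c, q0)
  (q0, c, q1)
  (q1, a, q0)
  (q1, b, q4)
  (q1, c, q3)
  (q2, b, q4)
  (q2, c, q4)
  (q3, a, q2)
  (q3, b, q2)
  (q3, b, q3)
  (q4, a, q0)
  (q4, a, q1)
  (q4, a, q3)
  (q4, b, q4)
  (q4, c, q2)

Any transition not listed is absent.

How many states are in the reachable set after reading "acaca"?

Start in {q0}.
Read 'a': q0→{q1, q2, q3}; now {q1, q2, q3}.
Read 'c': q1→{q3}, q2→{q4}, q3→∅; now {q3, q4}.
Read 'a': q3→{q2}, q4→{q0, q1, q3}; now {q0, q1, q2, q3}.
Read 'c': q0→{q0, q1}, q1→{q3}, q2→{q4}, q3→∅; now {q0, q1, q3, q4}.
Read 'a': q0→{q1, q2, q3}, q1→{q0}, q3→{q2}, q4→{q0, q1, q3}; now {q0, q1, q2, q3}.
That set has 4 states.

4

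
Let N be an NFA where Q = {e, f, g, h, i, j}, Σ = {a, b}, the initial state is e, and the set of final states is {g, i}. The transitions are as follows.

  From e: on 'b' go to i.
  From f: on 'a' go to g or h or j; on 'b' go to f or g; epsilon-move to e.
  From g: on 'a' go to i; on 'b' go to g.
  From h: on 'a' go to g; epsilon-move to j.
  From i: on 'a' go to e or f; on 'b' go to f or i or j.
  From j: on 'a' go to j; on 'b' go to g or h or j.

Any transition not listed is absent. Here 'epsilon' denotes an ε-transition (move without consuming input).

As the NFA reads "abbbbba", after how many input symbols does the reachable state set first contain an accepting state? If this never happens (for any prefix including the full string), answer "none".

Start in {e}.
Read 'a': e→∅; now ∅.
The set is empty and remains empty for the remaining 6 symbols.
No reachable set along the way intersects F.

none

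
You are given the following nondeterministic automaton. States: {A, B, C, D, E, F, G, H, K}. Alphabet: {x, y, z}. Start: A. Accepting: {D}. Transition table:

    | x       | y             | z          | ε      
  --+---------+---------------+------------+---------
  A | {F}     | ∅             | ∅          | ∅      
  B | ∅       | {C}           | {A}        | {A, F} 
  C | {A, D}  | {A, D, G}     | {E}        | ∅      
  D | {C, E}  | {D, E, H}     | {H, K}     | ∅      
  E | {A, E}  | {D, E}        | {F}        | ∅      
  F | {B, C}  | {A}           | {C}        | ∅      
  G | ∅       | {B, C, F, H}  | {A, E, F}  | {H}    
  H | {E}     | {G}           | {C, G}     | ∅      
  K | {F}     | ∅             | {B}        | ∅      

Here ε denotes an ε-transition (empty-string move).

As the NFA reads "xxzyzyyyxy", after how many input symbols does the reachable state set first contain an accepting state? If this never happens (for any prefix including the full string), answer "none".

4

Start in {A}.
Read 'x': {A} → {F}.
Read 'x': {F} → {A, B, C, F}.
Read 'z': {A, B, C, F} → {A, C, E}.
Read 'y': {A, C, E} → {A, D, E, G, H}.
None of the earlier sets intersect F, but {A, D, E, G, H} does.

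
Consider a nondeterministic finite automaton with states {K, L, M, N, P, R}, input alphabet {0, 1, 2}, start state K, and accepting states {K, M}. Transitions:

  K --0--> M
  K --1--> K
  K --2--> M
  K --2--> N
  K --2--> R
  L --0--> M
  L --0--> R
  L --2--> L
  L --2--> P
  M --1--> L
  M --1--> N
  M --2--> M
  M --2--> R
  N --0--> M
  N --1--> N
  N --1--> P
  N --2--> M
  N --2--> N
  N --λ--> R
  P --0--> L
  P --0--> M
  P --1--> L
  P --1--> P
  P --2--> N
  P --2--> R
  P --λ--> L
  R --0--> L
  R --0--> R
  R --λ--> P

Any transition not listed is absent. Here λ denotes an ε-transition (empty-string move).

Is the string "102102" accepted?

Start in {K}.
Read '1': {K} → {K}.
Read '0': {K} → {M}.
Read '2': {M} → {L, M, P, R}.
Read '1': {L, M, P, R} → {L, N, P, R}.
Read '0': {L, N, P, R} → {L, M, P, R}.
Read '2': {L, M, P, R} → {L, M, N, P, R}.
The final set {L, M, N, P, R} contains the accepting state M.

Yes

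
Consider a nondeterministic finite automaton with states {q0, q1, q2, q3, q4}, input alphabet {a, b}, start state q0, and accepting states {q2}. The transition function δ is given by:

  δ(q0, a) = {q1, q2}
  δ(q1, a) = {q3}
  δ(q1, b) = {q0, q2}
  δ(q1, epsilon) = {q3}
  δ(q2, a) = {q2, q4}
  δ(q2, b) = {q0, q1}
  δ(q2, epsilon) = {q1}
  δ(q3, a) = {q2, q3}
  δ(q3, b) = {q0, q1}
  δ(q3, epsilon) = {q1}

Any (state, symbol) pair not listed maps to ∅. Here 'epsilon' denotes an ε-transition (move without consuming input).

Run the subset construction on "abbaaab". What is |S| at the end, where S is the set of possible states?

4

Start in {q0}.
Read 'a': {q0} → {q1, q2, q3}.
Read 'b': {q1, q2, q3} → {q0, q1, q2, q3}.
Read 'b': {q0, q1, q2, q3} → {q0, q1, q2, q3}.
Read 'a': {q0, q1, q2, q3} → {q1, q2, q3, q4}.
Read 'a': {q1, q2, q3, q4} → {q1, q2, q3, q4}.
Read 'a': {q1, q2, q3, q4} → {q1, q2, q3, q4}.
Read 'b': {q1, q2, q3, q4} → {q0, q1, q2, q3}.
That set has 4 states.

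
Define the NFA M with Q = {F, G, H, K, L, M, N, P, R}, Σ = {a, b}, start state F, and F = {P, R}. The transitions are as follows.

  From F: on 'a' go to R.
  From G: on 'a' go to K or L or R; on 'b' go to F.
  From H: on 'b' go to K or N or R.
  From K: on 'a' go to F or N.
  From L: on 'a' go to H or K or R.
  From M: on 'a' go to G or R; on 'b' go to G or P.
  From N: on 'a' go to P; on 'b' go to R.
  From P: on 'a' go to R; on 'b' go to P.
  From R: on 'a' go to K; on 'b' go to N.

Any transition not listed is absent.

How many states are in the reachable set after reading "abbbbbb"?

Start in {F}.
Read 'a': {F} → {R}.
Read 'b': {R} → {N}.
Read 'b': {N} → {R}.
Read 'b': {R} → {N}.
Read 'b': {N} → {R}.
Read 'b': {R} → {N}.
Read 'b': {N} → {R}.
That set has 1 state.

1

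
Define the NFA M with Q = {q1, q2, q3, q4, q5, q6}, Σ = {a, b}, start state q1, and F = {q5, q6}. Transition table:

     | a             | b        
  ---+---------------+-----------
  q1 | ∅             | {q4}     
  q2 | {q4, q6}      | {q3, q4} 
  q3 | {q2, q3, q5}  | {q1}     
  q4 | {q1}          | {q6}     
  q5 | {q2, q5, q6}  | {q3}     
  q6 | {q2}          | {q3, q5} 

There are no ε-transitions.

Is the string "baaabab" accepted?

Start in {q1}.
Read 'b': q1→{q4}; now {q4}.
Read 'a': q4→{q1}; now {q1}.
Read 'a': q1→∅; now ∅.
The set is empty and remains empty for the remaining 4 symbols.
The final set ∅ contains no accepting state.

No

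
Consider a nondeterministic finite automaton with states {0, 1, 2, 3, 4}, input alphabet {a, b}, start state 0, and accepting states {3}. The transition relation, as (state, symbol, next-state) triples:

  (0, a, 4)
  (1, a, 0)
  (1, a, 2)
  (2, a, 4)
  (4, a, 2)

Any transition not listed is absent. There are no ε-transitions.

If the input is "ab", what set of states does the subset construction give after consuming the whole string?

∅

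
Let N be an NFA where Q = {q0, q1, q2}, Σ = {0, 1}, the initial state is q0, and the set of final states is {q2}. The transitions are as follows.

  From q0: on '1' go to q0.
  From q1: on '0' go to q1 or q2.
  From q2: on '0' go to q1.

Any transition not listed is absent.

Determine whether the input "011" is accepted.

No

Start in {q0}.
Read '0': q0→∅; now ∅.
The set is empty and remains empty for the remaining 2 symbols.
The final set ∅ contains no accepting state.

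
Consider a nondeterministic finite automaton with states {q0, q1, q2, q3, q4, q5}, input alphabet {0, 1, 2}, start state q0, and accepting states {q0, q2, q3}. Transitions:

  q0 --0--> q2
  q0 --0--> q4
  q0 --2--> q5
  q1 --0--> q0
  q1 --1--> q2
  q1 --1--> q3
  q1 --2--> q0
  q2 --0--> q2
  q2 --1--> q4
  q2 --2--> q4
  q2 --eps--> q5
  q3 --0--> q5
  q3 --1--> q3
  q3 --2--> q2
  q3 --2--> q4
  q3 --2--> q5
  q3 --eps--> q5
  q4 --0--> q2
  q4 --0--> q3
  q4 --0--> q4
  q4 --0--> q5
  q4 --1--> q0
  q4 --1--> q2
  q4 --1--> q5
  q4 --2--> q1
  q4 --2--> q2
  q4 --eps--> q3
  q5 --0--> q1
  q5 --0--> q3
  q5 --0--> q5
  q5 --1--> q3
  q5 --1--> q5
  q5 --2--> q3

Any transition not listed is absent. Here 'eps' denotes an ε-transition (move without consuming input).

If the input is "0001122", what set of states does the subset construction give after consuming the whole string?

Start in {q0}.
Read '0': {q0} → {q2, q3, q4, q5}.
Read '0': {q2, q3, q4, q5} → {q1, q2, q3, q4, q5}.
Read '0': {q1, q2, q3, q4, q5} → {q0, q1, q2, q3, q4, q5}.
Read '1': {q0, q1, q2, q3, q4, q5} → {q0, q2, q3, q4, q5}.
Read '1': {q0, q2, q3, q4, q5} → {q0, q2, q3, q4, q5}.
Read '2': {q0, q2, q3, q4, q5} → {q1, q2, q3, q4, q5}.
Read '2': {q1, q2, q3, q4, q5} → {q0, q1, q2, q3, q4, q5}.

{q0, q1, q2, q3, q4, q5}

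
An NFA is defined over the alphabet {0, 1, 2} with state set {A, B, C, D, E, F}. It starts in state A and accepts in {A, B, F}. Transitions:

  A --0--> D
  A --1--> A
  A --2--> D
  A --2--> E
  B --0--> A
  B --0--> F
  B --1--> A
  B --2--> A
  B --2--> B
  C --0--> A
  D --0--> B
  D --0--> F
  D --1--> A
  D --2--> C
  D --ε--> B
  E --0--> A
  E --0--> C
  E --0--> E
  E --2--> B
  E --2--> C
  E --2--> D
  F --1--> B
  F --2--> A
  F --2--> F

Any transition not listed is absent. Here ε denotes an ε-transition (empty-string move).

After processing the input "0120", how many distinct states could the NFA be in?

5

Start in {A}.
Read '0': A→{D}; union {D}; ε-closure = {B, D}.
Read '1': B→{A}, D→{A}; now {A}.
Read '2': A→{D, E}; union {D, E}; ε-closure = {B, D, E}.
Read '0': B→{A, F}, D→{B, F}, E→{A, C, E}; now {A, B, C, E, F}.
That set has 5 states.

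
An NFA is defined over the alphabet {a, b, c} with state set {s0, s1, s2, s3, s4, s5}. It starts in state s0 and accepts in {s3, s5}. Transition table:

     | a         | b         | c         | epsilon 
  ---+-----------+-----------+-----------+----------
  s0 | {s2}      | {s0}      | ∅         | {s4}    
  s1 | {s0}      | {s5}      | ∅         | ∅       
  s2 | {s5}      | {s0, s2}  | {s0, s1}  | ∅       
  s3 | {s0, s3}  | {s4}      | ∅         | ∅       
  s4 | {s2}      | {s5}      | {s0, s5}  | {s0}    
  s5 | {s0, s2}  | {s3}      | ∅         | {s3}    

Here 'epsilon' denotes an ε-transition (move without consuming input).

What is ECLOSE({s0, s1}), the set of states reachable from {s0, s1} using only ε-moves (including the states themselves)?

{s0, s1, s4}

Begin with {s0, s1}.
ε-move s0 → s4; add s4.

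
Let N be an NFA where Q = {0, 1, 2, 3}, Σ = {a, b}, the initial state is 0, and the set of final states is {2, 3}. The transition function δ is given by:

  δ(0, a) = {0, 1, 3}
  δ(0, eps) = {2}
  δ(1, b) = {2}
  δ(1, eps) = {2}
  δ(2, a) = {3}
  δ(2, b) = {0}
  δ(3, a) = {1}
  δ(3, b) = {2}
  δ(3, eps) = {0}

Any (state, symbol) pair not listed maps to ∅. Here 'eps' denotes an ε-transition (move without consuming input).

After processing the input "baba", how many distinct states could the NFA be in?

Start: ε-closure({0}) = {0, 2}.
Read 'b': {0, 2} → {0, 2}.
Read 'a': {0, 2} → {0, 1, 2, 3}.
Read 'b': {0, 1, 2, 3} → {0, 2}.
Read 'a': {0, 2} → {0, 1, 2, 3}.
That set has 4 states.

4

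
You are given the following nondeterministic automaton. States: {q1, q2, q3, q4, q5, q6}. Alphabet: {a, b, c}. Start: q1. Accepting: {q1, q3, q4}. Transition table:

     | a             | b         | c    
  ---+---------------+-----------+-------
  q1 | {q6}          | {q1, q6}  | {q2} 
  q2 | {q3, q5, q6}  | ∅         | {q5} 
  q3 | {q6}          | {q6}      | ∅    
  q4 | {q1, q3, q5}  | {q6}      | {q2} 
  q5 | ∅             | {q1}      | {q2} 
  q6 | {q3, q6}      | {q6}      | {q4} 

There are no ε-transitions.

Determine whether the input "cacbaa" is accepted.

Yes

Start in {q1}.
Read 'c': q1→{q2}; now {q2}.
Read 'a': q2→{q3, q5, q6}; now {q3, q5, q6}.
Read 'c': q3→∅, q5→{q2}, q6→{q4}; now {q2, q4}.
Read 'b': q2→∅, q4→{q6}; now {q6}.
Read 'a': q6→{q3, q6}; now {q3, q6}.
Read 'a': q3→{q6}, q6→{q3, q6}; now {q3, q6}.
The final set {q3, q6} contains the accepting state q3.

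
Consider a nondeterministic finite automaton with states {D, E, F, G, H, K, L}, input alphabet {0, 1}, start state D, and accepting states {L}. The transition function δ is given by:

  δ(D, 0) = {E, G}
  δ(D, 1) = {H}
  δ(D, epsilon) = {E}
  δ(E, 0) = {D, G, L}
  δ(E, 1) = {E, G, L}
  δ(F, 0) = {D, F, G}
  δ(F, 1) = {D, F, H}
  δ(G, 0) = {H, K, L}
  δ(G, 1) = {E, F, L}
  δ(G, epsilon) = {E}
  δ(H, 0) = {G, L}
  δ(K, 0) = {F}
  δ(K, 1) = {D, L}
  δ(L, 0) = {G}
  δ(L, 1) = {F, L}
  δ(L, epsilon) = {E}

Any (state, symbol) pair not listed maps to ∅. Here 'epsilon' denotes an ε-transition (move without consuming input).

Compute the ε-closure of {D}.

Begin with {D}.
ε-move D → E; add E.

{D, E}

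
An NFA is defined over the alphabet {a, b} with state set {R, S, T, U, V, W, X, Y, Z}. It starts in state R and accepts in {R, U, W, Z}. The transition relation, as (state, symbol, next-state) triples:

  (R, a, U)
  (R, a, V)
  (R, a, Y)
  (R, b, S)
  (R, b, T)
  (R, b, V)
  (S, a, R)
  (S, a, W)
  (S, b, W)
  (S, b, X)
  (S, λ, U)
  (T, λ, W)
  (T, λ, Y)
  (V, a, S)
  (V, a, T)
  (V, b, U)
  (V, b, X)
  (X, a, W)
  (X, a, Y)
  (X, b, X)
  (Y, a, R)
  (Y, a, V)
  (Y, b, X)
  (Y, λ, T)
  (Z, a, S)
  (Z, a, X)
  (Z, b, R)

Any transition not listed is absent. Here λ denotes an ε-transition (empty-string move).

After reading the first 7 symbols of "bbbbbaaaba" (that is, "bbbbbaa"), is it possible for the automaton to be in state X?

No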